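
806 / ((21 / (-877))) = -706862 / 21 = -33660.10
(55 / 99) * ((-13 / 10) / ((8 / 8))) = -13 / 18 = -0.72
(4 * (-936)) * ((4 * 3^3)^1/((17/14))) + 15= -5660673/17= -332980.76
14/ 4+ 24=55/ 2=27.50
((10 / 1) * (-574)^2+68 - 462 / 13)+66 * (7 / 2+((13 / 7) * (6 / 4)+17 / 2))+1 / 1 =299915008 / 91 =3295769.32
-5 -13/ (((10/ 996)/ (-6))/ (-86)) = -3340609/ 5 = -668121.80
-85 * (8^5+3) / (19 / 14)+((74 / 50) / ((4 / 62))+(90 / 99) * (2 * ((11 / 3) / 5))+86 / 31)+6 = -181335408751 / 88350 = -2052466.43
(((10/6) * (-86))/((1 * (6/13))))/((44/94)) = -131365/198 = -663.46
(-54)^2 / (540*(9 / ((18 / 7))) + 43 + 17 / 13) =2106 / 1397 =1.51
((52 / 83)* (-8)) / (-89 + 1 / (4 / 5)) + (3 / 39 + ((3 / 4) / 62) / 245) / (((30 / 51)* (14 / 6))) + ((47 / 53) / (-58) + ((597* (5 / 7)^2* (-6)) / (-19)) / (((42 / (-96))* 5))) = -158755301085246673 / 3618499212946800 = -43.87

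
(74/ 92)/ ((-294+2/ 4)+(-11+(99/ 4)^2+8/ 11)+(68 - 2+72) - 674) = -3256/ 919747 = -0.00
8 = 8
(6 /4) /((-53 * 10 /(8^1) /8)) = -48 /265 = -0.18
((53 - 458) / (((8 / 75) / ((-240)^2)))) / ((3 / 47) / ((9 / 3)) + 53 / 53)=-214143750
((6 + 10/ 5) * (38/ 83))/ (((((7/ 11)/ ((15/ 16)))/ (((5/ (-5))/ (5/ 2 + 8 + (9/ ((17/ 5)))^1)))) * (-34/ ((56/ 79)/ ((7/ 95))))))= 794200/ 6838951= 0.12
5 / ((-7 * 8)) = -0.09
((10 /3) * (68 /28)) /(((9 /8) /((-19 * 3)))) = -25840 /63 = -410.16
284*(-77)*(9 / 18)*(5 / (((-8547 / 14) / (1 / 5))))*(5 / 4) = 2485 / 111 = 22.39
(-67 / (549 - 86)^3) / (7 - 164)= 67 / 15582696979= 0.00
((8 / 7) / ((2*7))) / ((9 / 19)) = 76 / 441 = 0.17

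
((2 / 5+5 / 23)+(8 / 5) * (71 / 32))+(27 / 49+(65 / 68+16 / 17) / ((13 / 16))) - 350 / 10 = -139212247 / 4981340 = -27.95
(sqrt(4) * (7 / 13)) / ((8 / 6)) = 21 / 26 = 0.81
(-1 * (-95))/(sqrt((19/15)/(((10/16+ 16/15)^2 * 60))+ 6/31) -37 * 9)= -40413048165/141658112153 -19285 * sqrt(7957018)/141658112153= -0.29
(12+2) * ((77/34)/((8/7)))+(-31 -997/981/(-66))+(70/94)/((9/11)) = -482512901/206928216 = -2.33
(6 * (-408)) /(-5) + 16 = 2528 /5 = 505.60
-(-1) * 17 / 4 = 17 / 4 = 4.25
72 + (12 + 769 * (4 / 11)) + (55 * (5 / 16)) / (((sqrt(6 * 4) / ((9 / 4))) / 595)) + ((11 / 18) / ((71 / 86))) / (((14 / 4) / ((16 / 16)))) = 5060.70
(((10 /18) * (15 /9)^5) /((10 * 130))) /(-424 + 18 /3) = -625 /47536632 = -0.00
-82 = -82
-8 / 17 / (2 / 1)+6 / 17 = 2 / 17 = 0.12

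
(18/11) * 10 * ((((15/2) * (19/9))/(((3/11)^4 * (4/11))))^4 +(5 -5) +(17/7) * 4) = 1917856764460139451815380230515/30547330716672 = 62783121125978423.26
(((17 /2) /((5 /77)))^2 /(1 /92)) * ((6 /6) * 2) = 78820126 /25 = 3152805.04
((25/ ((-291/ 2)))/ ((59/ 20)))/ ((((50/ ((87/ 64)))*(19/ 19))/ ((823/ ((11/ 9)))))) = -1.07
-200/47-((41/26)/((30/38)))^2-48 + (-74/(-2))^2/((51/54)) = 169322920241/121527900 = 1393.28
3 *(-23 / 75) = -23 / 25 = -0.92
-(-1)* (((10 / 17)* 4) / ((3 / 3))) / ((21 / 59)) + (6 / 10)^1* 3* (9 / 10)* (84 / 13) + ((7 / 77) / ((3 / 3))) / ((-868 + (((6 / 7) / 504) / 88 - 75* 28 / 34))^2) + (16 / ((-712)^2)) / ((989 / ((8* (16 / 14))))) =10383347616619381774779082199794 / 607983531389579367973790091525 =17.08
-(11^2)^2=-14641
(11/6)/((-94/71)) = -781/564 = -1.38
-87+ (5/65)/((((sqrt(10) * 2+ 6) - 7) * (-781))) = -34449130/395967 - 2 * sqrt(10)/395967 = -87.00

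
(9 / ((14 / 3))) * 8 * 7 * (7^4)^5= 8617564760142096108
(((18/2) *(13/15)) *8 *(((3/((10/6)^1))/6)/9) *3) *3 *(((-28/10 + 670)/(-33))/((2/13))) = -3382704/1375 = -2460.15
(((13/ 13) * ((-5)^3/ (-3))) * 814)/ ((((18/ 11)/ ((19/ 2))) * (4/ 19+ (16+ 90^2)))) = 202024625/ 8327232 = 24.26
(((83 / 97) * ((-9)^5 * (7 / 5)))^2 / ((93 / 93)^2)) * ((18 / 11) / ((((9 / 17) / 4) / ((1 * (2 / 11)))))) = 320144660738581392 / 28462225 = 11248054596.53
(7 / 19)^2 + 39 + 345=138673 / 361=384.14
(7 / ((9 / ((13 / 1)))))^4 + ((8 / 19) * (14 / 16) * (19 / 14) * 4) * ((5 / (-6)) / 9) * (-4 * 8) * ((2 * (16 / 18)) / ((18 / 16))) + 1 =68642962 / 6561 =10462.27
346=346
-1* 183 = -183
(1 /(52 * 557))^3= 1 /24298284705344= 0.00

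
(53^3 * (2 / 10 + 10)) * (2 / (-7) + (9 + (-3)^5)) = -355773493.71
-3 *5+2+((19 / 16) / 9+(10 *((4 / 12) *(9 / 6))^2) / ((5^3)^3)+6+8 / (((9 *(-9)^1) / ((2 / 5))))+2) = -2484452477 / 506250000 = -4.91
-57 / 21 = -19 / 7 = -2.71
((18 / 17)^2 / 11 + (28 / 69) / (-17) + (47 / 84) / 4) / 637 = 5353939 / 15649377744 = 0.00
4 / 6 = 2 / 3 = 0.67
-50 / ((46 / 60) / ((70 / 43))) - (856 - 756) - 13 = -216757 / 989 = -219.17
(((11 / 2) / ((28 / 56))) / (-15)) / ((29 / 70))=-154 / 87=-1.77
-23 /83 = -0.28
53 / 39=1.36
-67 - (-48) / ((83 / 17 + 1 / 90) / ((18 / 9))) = -47.38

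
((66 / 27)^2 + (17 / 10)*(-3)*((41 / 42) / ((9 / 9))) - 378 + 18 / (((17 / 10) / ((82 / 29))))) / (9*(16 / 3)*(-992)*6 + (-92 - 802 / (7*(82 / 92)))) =0.00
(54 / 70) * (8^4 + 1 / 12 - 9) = 88281 / 28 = 3152.89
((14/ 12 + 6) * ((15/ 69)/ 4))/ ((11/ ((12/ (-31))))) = -215/ 15686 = -0.01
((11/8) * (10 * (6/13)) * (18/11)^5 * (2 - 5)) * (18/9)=-85030560/190333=-446.75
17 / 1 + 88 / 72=164 / 9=18.22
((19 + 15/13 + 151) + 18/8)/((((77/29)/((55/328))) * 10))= 261493/238784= 1.10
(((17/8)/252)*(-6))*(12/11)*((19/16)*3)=-0.20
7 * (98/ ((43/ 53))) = 36358/ 43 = 845.53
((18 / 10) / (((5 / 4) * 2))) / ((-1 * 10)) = -9 / 125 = -0.07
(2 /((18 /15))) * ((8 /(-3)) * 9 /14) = -20 /7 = -2.86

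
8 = 8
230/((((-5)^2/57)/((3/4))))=3933/10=393.30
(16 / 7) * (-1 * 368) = -5888 / 7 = -841.14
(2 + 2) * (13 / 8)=13 / 2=6.50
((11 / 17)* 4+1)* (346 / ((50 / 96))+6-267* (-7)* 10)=29524488 / 425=69469.38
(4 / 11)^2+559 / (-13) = -5187 / 121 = -42.87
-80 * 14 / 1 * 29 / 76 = -8120 / 19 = -427.37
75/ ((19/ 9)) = 675/ 19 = 35.53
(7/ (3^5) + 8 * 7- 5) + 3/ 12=49843/ 972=51.28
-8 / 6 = -4 / 3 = -1.33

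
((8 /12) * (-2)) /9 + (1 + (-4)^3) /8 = -8.02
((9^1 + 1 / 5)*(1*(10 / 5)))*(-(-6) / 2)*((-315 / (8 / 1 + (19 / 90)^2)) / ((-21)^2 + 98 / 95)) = -1911438000 / 390900839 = -4.89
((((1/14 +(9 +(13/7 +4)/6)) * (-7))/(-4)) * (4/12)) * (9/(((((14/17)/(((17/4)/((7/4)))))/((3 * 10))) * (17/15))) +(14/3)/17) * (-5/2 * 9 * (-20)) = 9264804275/4998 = 1853702.34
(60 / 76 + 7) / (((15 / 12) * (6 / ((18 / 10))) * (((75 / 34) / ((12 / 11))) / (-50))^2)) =65697792 / 57475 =1143.07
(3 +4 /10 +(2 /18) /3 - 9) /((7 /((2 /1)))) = -1502 /945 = -1.59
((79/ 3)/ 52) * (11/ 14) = 0.40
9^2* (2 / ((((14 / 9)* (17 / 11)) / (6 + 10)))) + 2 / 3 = 385150 / 357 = 1078.85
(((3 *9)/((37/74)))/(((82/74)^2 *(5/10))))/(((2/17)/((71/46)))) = 44614341/38663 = 1153.93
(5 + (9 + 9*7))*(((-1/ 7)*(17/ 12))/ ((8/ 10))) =-935/ 48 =-19.48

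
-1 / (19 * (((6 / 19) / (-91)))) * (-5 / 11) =-6.89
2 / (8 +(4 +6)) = 1 / 9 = 0.11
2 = 2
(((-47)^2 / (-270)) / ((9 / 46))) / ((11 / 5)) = -50807 / 2673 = -19.01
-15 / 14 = -1.07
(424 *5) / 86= 1060 / 43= 24.65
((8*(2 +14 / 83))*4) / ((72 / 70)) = 5600 / 83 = 67.47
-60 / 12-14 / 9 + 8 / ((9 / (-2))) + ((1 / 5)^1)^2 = -622 / 75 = -8.29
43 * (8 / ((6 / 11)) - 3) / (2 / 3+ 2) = 1505 / 8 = 188.12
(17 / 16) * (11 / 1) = 187 / 16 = 11.69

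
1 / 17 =0.06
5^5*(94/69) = 4257.25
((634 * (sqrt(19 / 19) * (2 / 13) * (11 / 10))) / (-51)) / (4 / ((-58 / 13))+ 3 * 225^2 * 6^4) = -101123 / 9461125981905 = -0.00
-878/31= -28.32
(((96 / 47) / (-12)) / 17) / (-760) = 0.00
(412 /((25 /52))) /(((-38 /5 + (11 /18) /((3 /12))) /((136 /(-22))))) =1638936 /1595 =1027.55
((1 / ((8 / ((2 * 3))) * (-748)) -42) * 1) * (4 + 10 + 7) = -882.02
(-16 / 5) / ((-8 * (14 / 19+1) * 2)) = 19 / 165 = 0.12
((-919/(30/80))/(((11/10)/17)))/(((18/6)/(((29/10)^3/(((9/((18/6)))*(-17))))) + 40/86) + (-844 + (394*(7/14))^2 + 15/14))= -3670074670304/3678439654527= -1.00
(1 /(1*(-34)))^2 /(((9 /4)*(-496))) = -1 /1290096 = -0.00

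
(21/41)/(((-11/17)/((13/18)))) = -0.57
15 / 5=3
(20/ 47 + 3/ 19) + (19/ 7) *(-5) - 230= -242.99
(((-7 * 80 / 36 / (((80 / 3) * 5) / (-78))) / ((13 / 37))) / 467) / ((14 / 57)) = 2109 / 9340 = 0.23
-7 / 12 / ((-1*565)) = 7 / 6780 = 0.00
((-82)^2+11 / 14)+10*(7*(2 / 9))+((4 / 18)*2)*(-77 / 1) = 281657 / 42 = 6706.12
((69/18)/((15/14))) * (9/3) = 161/15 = 10.73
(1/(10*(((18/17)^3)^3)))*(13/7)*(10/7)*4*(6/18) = 0.21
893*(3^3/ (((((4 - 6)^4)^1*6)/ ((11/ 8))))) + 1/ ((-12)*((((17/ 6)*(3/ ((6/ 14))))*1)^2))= 1251930759/ 3625216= 345.34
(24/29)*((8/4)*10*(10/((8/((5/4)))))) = 750/29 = 25.86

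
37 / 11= 3.36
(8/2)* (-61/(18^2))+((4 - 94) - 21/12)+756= 214973/324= 663.50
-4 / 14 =-2 / 7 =-0.29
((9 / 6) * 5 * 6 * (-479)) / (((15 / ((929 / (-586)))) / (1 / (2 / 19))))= 21642.05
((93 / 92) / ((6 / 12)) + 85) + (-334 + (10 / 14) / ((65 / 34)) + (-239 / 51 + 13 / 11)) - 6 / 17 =-588171511 / 2348346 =-250.46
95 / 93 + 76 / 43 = 11153 / 3999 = 2.79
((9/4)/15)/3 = 1/20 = 0.05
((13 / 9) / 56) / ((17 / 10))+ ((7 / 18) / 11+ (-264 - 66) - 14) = -16208275 / 47124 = -343.95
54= 54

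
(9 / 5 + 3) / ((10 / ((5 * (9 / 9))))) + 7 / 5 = 19 / 5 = 3.80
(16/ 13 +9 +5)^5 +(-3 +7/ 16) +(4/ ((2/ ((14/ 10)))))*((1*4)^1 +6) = 4869220171739/ 5940688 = 819639.10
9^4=6561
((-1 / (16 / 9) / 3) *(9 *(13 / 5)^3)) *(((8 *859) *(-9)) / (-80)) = -458595189 / 20000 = -22929.76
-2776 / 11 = -252.36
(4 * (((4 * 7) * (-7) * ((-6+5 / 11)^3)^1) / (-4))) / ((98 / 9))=-4085658 / 1331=-3069.62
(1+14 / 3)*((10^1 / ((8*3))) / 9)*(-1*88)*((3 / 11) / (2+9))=-170 / 297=-0.57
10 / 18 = 5 / 9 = 0.56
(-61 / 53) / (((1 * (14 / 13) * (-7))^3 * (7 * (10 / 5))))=134017 / 698364464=0.00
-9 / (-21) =3 / 7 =0.43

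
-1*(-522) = 522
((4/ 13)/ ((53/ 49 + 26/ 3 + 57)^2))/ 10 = 21609/ 3128948680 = 0.00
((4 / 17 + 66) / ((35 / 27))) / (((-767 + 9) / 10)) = -30402 / 45101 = -0.67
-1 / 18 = -0.06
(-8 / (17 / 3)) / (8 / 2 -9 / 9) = -8 / 17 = -0.47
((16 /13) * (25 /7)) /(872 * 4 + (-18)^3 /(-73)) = 3650 /2962687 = 0.00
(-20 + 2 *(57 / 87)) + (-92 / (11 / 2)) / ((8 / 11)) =-1209 / 29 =-41.69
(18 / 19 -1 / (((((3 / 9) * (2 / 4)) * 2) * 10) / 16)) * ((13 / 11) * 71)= -337818 / 1045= -323.27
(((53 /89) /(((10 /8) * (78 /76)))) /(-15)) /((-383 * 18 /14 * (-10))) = -28196 /4486701375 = -0.00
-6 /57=-2 /19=-0.11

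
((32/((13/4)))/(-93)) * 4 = -512/1209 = -0.42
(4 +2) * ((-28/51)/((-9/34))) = 112/9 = 12.44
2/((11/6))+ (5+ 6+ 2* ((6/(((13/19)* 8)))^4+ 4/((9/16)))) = 10568423939/361924992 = 29.20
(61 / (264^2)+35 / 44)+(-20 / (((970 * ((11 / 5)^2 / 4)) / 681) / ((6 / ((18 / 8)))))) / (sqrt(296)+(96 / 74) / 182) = 2260302874846537 / 2835746928159552 - 1029371361200 * sqrt(74) / 4923171750277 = -1.00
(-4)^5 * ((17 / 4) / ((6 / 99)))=-71808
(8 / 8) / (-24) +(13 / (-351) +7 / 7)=199 / 216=0.92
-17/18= -0.94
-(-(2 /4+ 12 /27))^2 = -289 /324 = -0.89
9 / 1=9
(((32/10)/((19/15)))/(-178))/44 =-6/18601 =-0.00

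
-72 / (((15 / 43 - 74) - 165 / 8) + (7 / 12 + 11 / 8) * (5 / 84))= 6241536 / 8162507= 0.76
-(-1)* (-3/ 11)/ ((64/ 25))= -75/ 704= -0.11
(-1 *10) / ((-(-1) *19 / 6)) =-3.16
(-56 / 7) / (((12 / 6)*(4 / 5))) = -5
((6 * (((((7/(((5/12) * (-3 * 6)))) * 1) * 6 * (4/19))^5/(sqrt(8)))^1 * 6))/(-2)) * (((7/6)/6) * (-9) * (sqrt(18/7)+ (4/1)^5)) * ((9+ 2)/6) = -260544594444288 * sqrt(2)/7737809375-218089783296 * sqrt(7)/7737809375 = -47693.44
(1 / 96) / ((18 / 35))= 35 / 1728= 0.02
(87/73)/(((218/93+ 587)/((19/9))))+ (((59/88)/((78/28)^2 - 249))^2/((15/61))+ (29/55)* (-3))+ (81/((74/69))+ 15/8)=72877376638823398170215/961132188480025507704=75.82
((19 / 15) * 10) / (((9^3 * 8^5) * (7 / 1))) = 19 / 250822656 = 0.00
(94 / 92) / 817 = 47 / 37582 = 0.00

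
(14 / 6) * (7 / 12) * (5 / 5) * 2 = 2.72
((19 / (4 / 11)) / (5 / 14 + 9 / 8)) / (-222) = -1463 / 9213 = -0.16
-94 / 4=-47 / 2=-23.50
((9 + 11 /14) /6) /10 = 137 /840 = 0.16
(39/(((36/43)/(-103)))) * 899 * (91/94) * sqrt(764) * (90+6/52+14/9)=-7772385040511 * sqrt(191)/10152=-10580821351.78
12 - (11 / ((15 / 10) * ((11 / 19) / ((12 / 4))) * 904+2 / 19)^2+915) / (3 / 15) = -112891724443 / 24740676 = -4563.00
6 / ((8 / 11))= 33 / 4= 8.25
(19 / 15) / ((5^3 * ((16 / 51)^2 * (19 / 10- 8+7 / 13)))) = -71383 / 3856000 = -0.02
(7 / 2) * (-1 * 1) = -7 / 2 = -3.50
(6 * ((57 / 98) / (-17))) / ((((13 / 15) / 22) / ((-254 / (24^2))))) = 398145 / 173264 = 2.30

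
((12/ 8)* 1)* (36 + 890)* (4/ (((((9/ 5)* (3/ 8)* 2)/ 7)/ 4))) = 1037120/ 9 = 115235.56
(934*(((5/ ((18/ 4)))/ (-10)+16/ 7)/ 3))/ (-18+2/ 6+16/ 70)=-639790/ 16479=-38.82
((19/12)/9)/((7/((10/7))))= 95/2646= 0.04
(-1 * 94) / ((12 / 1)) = -47 / 6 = -7.83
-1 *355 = -355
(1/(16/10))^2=25/64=0.39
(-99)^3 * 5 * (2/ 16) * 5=-24257475/ 8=-3032184.38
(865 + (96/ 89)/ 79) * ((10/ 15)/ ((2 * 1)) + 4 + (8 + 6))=334505105/ 21093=15858.58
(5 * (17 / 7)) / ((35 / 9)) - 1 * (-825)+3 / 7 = 40599 / 49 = 828.55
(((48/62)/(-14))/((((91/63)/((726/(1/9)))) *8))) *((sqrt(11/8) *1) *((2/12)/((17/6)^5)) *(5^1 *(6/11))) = -77944680 *sqrt(22)/4005416597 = -0.09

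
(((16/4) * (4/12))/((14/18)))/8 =3/14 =0.21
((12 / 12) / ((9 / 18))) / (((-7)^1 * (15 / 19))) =-38 / 105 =-0.36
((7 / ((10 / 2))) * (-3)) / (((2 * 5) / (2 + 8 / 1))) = -21 / 5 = -4.20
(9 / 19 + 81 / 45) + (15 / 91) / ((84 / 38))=284209 / 121030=2.35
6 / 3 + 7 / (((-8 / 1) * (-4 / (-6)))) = 0.69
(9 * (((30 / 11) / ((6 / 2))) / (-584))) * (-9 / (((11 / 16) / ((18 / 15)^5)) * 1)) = 2519424 / 5520625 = 0.46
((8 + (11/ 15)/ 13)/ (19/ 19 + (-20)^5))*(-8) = 12568/ 623999805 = 0.00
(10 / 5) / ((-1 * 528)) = -0.00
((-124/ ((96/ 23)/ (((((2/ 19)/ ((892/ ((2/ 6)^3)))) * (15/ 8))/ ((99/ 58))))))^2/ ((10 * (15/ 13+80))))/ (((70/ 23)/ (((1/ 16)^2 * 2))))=127833960371/ 1986530576692973162987520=0.00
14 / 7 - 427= -425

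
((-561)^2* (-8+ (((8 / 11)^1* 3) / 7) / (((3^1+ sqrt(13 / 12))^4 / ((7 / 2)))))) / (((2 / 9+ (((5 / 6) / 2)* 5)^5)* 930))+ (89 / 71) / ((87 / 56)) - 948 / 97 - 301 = -2554381328683731898486097 / 6753594596591659715625 - 541297077387264* sqrt(39) / 11271602163315625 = -378.53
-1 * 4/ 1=-4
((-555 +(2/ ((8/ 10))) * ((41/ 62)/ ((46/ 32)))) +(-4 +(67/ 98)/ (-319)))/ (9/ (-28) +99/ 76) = -236253875215/ 415545669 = -568.54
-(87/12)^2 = -841/16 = -52.56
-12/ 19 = -0.63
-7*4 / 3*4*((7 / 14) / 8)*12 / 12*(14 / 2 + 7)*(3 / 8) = -49 / 4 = -12.25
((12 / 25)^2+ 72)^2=2037980736 / 390625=5217.23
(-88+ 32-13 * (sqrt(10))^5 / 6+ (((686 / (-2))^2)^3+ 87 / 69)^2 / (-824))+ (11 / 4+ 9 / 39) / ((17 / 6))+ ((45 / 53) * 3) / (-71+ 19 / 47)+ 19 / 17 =-1135764787943787999905321621535094462400 / 352928045743-650 * sqrt(10) / 3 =-3218119958567545604627809000.00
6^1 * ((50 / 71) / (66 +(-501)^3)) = -20 / 595223459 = -0.00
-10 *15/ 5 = -30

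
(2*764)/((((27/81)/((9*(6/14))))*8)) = 15471/7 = 2210.14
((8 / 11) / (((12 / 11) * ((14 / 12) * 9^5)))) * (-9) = -4 / 45927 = -0.00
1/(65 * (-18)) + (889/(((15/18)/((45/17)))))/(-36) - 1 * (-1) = -770161/9945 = -77.44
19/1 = 19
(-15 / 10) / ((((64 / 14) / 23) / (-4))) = 483 / 16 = 30.19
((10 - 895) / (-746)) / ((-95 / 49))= -8673 / 14174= -0.61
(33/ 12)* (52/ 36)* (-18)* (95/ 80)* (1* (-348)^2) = -20564973/ 2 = -10282486.50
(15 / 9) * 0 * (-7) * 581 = 0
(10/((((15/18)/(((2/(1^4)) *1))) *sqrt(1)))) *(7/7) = 24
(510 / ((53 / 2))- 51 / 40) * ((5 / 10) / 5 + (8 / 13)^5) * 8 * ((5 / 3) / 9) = 986250903 / 196785290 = 5.01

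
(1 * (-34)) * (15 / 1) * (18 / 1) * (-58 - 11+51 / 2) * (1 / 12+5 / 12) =199665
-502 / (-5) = 100.40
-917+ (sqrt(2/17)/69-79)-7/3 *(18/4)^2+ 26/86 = -179387/172+ sqrt(34)/1173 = -1042.94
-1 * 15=-15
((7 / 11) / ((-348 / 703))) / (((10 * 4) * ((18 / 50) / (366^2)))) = -91555205 / 7656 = -11958.62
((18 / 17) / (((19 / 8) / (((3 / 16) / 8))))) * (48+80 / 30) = 9 / 17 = 0.53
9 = 9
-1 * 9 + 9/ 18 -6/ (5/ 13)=-241/ 10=-24.10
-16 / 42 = -8 / 21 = -0.38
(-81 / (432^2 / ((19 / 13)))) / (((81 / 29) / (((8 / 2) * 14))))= -3857 / 303264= -0.01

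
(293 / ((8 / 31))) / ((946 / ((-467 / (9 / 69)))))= -97560503 / 22704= -4297.06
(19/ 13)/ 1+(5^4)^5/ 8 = 1239776611328277/ 104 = 11920928955079.59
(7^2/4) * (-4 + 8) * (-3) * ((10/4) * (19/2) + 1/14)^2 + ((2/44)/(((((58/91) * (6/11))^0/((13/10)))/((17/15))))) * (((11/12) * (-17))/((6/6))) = -37537979/450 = -83417.73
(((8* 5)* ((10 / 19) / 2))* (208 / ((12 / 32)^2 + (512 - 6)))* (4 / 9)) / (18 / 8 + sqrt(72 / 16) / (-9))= 85196800* sqrt(2) / 1331255121 + 383385600 / 443751707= 0.95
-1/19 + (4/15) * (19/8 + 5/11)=1467/2090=0.70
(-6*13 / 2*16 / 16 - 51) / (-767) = 0.12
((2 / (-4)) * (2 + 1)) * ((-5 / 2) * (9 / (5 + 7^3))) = 45 / 464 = 0.10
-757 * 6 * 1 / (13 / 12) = -54504 / 13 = -4192.62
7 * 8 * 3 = 168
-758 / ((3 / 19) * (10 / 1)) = -7201 / 15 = -480.07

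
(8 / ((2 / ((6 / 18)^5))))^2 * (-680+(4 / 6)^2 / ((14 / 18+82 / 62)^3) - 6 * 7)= -0.20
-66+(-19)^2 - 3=292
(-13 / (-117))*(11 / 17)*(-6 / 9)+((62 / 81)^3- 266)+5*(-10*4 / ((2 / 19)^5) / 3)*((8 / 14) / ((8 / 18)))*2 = -1677806767847353 / 126482958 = -13265081.67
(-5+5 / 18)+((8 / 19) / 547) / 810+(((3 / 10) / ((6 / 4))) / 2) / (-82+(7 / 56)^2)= -23182111879 / 4907886390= -4.72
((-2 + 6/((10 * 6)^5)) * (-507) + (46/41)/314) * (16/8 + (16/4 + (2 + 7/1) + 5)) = 281972490112147/13903920000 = 20280.07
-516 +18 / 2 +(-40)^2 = 1093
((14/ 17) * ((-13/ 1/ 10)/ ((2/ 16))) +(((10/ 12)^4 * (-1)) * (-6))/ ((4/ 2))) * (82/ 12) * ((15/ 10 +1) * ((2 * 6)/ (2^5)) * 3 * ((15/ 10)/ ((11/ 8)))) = -974201/ 6528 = -149.23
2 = 2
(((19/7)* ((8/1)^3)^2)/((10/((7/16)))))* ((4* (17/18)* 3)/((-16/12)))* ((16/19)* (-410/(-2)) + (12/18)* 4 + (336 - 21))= -1946005504/15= -129733700.27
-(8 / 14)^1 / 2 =-2 / 7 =-0.29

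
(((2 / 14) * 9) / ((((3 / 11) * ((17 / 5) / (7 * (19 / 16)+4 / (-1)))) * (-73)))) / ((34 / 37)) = -421245 / 4725728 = -0.09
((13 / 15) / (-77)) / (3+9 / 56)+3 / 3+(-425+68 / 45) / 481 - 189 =-884455919 / 4682535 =-188.88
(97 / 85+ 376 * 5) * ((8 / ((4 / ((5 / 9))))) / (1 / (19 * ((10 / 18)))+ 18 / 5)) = 10126810 / 17901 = 565.71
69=69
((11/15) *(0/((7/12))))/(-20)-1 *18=-18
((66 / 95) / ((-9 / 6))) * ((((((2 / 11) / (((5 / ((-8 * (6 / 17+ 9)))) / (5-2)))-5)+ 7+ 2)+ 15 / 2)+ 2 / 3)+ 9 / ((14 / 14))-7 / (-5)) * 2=-17012 / 1275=-13.34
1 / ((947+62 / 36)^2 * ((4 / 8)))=648 / 291623929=0.00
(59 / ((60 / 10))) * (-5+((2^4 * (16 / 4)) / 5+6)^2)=513949 / 150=3426.33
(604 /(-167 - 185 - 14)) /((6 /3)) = -151 /183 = -0.83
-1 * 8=-8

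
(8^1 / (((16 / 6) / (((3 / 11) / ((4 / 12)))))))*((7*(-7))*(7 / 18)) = -1029 / 22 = -46.77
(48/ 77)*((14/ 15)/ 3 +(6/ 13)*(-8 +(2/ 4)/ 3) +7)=2.30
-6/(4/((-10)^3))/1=1500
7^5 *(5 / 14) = 12005 / 2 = 6002.50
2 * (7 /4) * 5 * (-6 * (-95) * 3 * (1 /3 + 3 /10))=37905 /2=18952.50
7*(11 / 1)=77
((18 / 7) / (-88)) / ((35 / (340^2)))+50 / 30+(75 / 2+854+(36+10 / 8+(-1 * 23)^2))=8815267 / 6468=1362.90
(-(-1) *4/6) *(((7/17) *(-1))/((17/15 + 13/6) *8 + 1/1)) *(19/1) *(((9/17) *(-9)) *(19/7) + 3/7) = 94240/39593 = 2.38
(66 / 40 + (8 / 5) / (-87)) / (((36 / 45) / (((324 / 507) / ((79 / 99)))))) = 2529549 / 1548716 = 1.63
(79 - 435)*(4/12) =-356/3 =-118.67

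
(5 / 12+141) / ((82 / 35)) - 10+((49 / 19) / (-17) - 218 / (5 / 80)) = -1092639967 / 317832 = -3437.79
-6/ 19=-0.32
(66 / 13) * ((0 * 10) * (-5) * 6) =0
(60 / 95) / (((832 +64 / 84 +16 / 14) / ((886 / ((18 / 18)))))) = 0.67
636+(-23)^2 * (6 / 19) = 15258 / 19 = 803.05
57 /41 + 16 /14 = 727 /287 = 2.53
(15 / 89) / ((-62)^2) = 0.00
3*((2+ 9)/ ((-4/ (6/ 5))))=-99/ 10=-9.90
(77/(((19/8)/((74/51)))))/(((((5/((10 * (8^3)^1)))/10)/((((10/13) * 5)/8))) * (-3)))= -2917376000/37791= -77197.64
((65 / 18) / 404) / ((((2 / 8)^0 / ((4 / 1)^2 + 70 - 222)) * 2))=-1105 / 1818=-0.61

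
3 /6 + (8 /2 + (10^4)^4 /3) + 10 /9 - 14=59999999999999849 /18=3333333333333324.94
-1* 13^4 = -28561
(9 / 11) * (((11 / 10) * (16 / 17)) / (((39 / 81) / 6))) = 11664 / 1105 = 10.56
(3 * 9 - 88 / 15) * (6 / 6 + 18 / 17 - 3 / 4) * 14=197491 / 510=387.24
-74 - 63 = -137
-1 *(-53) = 53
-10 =-10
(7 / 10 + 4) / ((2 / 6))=14.10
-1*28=-28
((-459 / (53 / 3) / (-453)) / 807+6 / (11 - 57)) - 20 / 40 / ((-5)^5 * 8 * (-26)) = -8391422114561 / 64368929300000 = -0.13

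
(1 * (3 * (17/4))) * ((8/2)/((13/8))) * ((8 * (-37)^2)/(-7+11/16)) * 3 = -214483968/1313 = -163354.13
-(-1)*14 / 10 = 1.40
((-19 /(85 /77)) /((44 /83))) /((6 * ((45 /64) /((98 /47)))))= -8654576 /539325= -16.05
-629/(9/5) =-3145/9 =-349.44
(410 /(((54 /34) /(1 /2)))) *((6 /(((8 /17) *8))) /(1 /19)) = 1125655 /288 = 3908.52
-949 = -949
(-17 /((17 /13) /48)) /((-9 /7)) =1456 /3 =485.33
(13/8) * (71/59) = 923/472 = 1.96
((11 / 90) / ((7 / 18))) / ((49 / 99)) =1089 / 1715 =0.63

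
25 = 25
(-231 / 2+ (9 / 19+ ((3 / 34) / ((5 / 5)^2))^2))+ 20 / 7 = -17244589 / 153748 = -112.16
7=7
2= 2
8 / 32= 1 / 4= 0.25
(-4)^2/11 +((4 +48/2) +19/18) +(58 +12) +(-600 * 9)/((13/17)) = -17917687/2574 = -6961.03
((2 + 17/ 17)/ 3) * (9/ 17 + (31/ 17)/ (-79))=40/ 79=0.51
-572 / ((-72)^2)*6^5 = -858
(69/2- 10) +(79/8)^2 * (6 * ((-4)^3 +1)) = -1178765/32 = -36836.41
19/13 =1.46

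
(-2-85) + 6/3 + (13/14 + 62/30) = -82.00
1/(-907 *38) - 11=-379127/34466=-11.00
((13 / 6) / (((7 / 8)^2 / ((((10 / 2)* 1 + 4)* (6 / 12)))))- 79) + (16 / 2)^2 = -111 / 49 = -2.27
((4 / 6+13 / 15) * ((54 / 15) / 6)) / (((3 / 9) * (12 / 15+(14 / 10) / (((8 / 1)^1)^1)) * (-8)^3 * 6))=-23 / 24960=-0.00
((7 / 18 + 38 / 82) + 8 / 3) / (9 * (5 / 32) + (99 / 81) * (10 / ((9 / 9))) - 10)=0.97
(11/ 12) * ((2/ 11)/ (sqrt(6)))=sqrt(6)/ 36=0.07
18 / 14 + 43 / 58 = 2.03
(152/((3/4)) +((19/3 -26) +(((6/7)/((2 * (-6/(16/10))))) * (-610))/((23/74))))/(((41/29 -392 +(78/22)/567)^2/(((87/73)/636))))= 987513932391525/197383766125722051328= 0.00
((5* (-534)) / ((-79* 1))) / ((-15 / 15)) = -2670 / 79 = -33.80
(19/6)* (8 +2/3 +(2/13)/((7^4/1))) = 7709668/280917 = 27.44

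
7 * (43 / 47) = 301 / 47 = 6.40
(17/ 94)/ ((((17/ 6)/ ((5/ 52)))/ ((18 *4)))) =270/ 611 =0.44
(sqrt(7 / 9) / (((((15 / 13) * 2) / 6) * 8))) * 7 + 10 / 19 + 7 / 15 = 283 / 285 + 91 * sqrt(7) / 120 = 3.00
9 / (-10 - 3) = -9 / 13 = -0.69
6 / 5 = 1.20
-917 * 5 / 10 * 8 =-3668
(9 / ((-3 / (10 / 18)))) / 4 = -5 / 12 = -0.42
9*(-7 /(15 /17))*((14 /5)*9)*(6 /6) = -44982 /25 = -1799.28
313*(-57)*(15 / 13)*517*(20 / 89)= -2767139100 / 1157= -2391650.04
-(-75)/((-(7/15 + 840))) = -1125/12607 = -0.09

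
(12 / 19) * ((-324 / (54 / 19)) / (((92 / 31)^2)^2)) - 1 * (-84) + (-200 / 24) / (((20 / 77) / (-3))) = 1605811199 / 8954912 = 179.32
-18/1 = -18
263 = 263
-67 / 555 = -0.12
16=16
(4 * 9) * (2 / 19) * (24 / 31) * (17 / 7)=29376 / 4123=7.12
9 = 9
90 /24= 3.75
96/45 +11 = 197/15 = 13.13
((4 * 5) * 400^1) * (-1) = -8000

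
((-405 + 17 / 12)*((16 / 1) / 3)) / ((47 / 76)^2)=-111892672 / 19881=-5628.12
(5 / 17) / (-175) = -1 / 595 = -0.00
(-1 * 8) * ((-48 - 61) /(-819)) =-872 /819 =-1.06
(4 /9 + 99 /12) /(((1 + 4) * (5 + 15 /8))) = 626 /2475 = 0.25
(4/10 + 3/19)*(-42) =-2226/95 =-23.43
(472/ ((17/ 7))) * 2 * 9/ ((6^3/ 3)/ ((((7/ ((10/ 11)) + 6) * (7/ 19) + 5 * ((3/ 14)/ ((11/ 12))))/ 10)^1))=5365637/ 177650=30.20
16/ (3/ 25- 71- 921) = -0.02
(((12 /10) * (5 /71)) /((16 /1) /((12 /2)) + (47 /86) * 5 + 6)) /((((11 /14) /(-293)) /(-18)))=114298128 /2296921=49.76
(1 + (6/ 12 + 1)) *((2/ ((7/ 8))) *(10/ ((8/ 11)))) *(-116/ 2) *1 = -31900/ 7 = -4557.14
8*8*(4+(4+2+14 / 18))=6208 / 9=689.78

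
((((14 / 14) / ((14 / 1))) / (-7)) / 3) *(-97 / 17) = 97 / 4998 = 0.02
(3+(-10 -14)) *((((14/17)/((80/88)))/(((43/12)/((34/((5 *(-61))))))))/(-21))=-1848/65575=-0.03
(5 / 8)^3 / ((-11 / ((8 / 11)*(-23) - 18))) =23875 / 30976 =0.77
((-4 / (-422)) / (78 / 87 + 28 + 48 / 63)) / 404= 609 / 769838564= 0.00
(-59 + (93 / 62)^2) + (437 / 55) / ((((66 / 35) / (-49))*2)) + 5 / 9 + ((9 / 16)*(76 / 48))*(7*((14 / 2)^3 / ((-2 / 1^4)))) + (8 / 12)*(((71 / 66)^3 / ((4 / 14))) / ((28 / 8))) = -16943273483 / 13799808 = -1227.79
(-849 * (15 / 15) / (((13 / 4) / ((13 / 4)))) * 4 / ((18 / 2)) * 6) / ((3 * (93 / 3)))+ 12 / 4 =-1985 / 93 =-21.34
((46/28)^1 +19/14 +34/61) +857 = 52494/61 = 860.56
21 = 21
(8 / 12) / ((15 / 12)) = 8 / 15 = 0.53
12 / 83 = 0.14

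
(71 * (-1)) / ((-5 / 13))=923 / 5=184.60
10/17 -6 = -92/17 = -5.41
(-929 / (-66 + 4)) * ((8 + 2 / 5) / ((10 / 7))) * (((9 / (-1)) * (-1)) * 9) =11061603 / 1550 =7136.52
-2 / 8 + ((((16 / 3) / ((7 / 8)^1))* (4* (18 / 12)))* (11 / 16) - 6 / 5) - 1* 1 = 22.69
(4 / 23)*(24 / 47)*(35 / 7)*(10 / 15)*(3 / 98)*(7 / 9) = 160 / 22701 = 0.01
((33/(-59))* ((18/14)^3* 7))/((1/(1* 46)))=-1106622/2891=-382.78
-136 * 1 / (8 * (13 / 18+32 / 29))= -8874 / 953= -9.31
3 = 3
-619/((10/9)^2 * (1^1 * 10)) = -50.14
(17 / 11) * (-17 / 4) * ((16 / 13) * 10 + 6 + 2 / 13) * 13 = -17340 / 11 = -1576.36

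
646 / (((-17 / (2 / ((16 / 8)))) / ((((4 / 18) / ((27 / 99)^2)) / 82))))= -1.38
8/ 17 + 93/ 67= 2117/ 1139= 1.86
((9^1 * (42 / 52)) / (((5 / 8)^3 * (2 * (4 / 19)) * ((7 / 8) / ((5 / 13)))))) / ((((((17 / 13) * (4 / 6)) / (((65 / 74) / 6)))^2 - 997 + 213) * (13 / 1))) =-11856 / 3711629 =-0.00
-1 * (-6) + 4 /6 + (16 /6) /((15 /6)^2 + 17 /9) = 6148 /879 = 6.99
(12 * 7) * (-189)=-15876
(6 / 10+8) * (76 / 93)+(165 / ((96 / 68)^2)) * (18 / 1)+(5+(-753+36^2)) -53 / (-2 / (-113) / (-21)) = 64929.68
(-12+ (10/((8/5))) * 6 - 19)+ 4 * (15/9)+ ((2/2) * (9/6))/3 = 41/3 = 13.67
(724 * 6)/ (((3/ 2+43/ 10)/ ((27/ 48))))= 24435/ 58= 421.29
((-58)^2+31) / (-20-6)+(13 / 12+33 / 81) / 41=-7514437 / 57564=-130.54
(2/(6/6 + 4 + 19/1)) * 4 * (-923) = -923/3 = -307.67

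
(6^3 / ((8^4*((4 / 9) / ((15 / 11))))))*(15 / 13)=54675 / 292864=0.19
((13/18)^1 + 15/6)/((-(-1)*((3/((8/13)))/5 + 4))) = 0.65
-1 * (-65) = 65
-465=-465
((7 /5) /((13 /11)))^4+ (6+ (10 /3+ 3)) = 765932248 /53551875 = 14.30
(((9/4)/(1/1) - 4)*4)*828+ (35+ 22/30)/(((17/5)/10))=-290236/51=-5690.90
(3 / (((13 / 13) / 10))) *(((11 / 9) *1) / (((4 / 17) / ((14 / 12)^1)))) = 181.81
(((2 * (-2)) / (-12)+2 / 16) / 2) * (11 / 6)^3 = 14641 / 10368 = 1.41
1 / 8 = 0.12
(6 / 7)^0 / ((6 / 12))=2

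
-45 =-45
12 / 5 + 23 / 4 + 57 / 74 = 6601 / 740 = 8.92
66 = 66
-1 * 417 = -417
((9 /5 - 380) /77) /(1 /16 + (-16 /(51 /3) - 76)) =514352 /8050735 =0.06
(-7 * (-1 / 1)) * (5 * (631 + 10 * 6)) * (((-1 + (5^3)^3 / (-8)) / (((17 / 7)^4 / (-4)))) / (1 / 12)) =8147523739.44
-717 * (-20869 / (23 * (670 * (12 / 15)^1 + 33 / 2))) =29926146 / 25415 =1177.50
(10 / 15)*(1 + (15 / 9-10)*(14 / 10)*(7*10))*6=-9788 / 3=-3262.67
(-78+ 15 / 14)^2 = 1159929 / 196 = 5918.01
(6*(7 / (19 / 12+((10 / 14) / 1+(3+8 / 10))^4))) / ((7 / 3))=324135000 / 7506927427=0.04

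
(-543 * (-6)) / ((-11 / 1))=-3258 / 11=-296.18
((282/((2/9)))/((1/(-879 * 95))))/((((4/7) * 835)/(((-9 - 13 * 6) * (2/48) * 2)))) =4302294507/2672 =1610140.16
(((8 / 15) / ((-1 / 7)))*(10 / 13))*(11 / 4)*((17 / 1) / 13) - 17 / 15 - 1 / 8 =-234959 / 20280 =-11.59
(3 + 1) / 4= 1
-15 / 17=-0.88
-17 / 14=-1.21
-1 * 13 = -13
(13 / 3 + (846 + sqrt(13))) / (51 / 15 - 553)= -12755 / 8244 - 5*sqrt(13) / 2748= -1.55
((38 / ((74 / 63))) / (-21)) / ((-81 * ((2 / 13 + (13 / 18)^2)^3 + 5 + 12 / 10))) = 262920790080 / 89969497686941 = 0.00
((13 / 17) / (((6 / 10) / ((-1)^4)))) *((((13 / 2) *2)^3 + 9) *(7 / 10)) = 1968.10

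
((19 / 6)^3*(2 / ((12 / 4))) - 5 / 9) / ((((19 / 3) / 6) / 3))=6679 / 114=58.59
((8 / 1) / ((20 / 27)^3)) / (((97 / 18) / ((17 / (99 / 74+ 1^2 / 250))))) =111425463 / 2407928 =46.27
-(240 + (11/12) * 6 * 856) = -4948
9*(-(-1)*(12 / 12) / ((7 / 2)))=18 / 7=2.57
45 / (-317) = -45 / 317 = -0.14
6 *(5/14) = 15/7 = 2.14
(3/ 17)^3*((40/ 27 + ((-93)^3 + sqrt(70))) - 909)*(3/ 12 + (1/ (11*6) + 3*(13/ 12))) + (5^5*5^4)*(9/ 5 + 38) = 1044*sqrt(70)/ 54043 + 12600474395903/ 162129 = 77718819.10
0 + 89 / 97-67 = -6410 / 97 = -66.08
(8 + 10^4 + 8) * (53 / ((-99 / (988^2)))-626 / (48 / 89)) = -5245808383.07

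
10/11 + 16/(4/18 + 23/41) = 67834/3179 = 21.34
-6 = -6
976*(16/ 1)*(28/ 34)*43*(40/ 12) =94008320/ 51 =1843300.39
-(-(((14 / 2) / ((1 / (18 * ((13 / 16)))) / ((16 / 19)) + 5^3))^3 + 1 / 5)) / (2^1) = 25095976002469 / 250740018721090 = 0.10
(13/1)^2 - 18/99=1857/11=168.82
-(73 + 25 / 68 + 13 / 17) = -5041 / 68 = -74.13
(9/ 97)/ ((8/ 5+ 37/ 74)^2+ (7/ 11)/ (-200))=3960/ 188083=0.02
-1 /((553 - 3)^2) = -1 /302500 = -0.00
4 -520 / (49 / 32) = -16444 / 49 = -335.59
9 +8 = 17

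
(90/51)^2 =900/289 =3.11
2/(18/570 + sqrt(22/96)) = -27360/98843 + 72200 * sqrt(33)/98843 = 3.92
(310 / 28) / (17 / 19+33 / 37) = 108965 / 17584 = 6.20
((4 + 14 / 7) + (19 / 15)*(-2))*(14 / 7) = 104 / 15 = 6.93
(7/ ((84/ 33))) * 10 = 55/ 2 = 27.50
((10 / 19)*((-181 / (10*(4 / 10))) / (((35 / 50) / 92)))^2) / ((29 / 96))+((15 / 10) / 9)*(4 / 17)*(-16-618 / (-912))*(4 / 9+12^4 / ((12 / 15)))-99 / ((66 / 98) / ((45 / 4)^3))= 2864441923103837 / 46654272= 61397205.45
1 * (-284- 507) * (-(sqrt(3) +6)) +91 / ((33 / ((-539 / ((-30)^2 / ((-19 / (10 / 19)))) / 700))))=791 * sqrt(3) +12814429957 / 2700000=6116.14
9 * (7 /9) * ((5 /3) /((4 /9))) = 105 /4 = 26.25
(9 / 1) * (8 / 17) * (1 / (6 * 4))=3 / 17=0.18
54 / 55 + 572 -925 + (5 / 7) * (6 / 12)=-270779 / 770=-351.66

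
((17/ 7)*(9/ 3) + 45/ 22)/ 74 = 1437/ 11396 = 0.13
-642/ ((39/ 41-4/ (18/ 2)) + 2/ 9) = -236898/ 269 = -880.66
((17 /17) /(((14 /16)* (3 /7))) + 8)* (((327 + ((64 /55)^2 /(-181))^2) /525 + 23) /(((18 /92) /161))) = 125873782438451744896 /607061841890625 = 207349.19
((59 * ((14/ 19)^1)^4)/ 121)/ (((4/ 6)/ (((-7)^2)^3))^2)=70586744529832524/ 15768841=4476343222.04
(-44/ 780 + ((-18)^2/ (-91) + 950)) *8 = 10334504/ 1365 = 7571.07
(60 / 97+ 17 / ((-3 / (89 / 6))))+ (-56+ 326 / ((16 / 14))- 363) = -758417 / 3492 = -217.19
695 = 695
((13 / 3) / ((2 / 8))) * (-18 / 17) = -312 / 17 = -18.35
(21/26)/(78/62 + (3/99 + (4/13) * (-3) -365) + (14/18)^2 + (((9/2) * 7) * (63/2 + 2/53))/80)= -0.00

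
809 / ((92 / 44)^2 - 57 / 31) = 3034559 / 9502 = 319.36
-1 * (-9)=9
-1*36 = -36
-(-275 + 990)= -715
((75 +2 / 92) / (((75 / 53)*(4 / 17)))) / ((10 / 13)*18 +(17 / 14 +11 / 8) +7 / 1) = 282950941 / 29430225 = 9.61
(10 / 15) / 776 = 1 / 1164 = 0.00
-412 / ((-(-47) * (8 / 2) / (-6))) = 618 / 47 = 13.15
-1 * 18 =-18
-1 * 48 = -48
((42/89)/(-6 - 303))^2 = 196/84033889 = 0.00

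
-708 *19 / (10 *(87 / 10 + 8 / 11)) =-147972 / 1037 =-142.69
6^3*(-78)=-16848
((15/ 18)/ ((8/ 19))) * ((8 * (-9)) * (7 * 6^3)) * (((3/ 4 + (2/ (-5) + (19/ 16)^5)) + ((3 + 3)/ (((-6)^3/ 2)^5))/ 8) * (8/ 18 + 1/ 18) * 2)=-9042977252227891/ 15479341056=-584196.52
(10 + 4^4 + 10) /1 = 276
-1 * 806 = -806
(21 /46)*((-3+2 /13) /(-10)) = 777 /5980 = 0.13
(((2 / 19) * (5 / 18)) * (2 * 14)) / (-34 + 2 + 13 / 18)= -280 / 10697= -0.03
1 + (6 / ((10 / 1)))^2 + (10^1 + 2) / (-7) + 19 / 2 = 3201 / 350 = 9.15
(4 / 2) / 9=2 / 9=0.22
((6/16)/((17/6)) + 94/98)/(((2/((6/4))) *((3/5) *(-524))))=-18185/6983872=-0.00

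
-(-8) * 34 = 272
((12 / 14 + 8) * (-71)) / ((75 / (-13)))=57226 / 525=109.00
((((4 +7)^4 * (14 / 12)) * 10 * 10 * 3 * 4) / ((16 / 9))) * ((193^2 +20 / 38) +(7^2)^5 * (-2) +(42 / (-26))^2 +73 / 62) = -2593373393600779256775 / 398164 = -6513329667174278.08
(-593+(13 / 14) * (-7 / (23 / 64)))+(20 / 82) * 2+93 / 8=-4518661 / 7544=-598.97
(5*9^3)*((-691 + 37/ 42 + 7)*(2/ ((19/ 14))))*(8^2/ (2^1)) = -2231012160/ 19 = -117421692.63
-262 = -262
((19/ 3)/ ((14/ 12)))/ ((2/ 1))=19/ 7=2.71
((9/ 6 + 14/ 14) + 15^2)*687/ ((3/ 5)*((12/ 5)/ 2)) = 2604875/ 12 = 217072.92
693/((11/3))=189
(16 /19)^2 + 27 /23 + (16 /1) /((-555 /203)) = -3.97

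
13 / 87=0.15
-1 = -1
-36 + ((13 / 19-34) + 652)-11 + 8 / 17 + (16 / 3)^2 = 1745942 / 2907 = 600.60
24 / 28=6 / 7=0.86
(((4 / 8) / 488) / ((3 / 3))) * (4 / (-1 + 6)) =1 / 1220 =0.00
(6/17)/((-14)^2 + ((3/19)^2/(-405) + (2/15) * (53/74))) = 1803195/1001861867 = 0.00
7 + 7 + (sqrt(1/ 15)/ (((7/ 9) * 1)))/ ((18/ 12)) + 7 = 21.22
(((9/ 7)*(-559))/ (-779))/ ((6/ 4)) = 3354/ 5453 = 0.62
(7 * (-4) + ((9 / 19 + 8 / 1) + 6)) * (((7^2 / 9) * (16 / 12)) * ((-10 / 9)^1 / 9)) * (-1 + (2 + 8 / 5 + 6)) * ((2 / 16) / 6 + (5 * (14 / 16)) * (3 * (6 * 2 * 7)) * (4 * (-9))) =-1031620033381 / 249318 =-4137767.96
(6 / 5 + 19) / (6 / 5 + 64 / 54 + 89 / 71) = 193617 / 34877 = 5.55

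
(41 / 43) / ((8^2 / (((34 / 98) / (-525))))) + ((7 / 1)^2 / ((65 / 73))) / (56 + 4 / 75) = 949619590889 / 967274817600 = 0.98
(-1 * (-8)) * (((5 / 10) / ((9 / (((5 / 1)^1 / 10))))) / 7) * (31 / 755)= 62 / 47565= 0.00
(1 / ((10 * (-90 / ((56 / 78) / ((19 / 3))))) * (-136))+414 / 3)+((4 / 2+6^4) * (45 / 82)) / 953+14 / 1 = 45109612891711 / 295321548600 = 152.75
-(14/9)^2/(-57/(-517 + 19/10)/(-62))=1355.75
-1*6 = -6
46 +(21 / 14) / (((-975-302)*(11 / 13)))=1292285 / 28094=46.00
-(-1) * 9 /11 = 9 /11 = 0.82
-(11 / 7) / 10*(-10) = 11 / 7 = 1.57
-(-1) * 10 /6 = 5 /3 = 1.67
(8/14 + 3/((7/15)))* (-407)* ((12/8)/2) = -8547/4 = -2136.75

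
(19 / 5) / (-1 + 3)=19 / 10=1.90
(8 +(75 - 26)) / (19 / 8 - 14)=-152 / 31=-4.90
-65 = -65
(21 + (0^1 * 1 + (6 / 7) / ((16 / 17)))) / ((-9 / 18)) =-1227 / 28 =-43.82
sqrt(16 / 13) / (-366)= -2*sqrt(13) / 2379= -0.00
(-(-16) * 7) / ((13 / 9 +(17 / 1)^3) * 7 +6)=63 / 19354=0.00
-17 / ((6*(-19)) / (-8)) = -68 / 57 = -1.19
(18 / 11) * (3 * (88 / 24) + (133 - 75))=112.91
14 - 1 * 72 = -58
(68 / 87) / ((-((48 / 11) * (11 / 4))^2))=-17 / 3132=-0.01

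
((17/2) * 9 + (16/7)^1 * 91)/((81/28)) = 98.35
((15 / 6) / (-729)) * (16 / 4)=-10 / 729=-0.01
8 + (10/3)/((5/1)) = 26/3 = 8.67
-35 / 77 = -5 / 11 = -0.45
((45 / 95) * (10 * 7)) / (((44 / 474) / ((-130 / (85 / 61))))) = -118402830 / 3553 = -33324.75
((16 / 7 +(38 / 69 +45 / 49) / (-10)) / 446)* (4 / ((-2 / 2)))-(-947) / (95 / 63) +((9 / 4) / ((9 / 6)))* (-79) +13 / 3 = 24535637039 / 47750990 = 513.82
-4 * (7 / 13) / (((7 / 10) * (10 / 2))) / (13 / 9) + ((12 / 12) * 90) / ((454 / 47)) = 341091 / 38363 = 8.89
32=32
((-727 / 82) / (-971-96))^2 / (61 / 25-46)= -13213225 / 8336512839204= -0.00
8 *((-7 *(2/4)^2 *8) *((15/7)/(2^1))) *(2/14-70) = 58680/7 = 8382.86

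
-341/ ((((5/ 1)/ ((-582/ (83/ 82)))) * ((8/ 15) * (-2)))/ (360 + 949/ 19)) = -95067961857/ 6308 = -15071014.88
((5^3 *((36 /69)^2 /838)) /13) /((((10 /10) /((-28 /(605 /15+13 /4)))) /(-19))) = 57456000 /1507005149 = 0.04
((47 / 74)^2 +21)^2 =13737012025 / 29986576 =458.11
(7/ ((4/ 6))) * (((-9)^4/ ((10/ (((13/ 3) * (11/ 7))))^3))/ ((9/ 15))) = 710582301/ 19600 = 36254.20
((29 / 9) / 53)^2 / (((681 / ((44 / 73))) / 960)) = 11841280 / 3770383059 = 0.00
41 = 41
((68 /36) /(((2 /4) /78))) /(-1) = -884 /3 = -294.67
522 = 522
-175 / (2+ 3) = -35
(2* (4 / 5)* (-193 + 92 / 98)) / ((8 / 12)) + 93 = -90147 / 245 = -367.95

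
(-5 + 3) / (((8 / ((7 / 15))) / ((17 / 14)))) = -17 / 120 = -0.14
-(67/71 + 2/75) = -5167/5325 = -0.97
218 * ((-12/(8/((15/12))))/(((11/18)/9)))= -132435/22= -6019.77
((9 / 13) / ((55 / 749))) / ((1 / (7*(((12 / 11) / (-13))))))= -566244 / 102245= -5.54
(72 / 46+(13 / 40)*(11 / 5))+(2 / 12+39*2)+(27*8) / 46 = 1174967 / 13800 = 85.14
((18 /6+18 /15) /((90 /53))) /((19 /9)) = 1113 /950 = 1.17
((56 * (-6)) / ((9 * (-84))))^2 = 16 / 81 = 0.20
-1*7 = -7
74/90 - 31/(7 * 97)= 0.78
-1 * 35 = -35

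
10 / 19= 0.53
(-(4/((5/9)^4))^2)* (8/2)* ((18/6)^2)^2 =-223154201664/390625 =-571274.76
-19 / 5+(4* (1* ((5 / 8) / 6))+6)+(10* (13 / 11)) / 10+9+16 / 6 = 10207 / 660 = 15.47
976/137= 7.12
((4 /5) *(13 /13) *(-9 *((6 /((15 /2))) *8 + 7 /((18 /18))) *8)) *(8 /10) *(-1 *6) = 463104 /125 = 3704.83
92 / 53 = 1.74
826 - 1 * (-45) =871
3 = 3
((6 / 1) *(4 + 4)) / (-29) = -48 / 29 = -1.66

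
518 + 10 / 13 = 6744 / 13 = 518.77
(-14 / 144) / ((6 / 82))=-287 / 216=-1.33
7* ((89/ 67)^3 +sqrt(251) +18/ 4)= 28817635/ 601526 +7* sqrt(251)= 158.81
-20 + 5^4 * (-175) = -109395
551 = 551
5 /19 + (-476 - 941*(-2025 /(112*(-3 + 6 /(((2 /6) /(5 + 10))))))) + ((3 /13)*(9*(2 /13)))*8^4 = 28702999965 /32007248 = 896.77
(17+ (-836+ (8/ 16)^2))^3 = -35126421875/ 64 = -548850341.80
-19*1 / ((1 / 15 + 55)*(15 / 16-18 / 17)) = 12920 / 4543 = 2.84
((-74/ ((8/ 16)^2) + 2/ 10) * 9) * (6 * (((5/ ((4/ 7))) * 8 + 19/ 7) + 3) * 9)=-76192164/ 7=-10884594.86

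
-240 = -240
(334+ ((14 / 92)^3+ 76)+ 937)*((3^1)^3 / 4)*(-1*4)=-3540022245 / 97336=-36369.10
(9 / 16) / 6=3 / 32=0.09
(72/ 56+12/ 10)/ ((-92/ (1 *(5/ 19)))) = -87/ 12236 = -0.01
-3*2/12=-1/2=-0.50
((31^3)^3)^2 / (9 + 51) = 699053619999045038539170241 / 60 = 11650893666650750642319500.00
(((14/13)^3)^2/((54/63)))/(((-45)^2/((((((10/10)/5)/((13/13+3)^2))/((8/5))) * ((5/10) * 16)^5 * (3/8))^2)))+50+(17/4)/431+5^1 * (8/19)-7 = 5698733789448469/106722195032700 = 53.40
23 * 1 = 23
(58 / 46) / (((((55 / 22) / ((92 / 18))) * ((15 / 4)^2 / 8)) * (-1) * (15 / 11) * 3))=-163328 / 455625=-0.36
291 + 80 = 371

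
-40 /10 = -4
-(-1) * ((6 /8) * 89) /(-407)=-267 /1628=-0.16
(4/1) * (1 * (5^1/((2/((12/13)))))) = 120/13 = 9.23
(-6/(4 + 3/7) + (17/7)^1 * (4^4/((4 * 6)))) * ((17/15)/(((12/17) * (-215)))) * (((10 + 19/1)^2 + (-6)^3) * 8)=-230939900/251937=-916.66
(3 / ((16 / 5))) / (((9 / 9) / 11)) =165 / 16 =10.31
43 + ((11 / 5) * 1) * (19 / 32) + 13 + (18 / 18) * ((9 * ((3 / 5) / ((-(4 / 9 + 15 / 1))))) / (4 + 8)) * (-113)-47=60487 / 4448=13.60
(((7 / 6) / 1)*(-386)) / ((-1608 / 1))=1351 / 4824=0.28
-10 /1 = -10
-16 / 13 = -1.23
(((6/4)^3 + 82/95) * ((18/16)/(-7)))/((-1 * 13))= 28989/553280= 0.05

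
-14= -14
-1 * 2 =-2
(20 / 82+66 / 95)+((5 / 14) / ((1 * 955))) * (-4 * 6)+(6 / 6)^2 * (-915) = -4760126393 / 5207615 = -914.07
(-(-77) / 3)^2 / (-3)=-5929 / 27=-219.59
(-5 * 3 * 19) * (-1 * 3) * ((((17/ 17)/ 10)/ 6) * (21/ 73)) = 4.10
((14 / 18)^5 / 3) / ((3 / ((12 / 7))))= 9604 / 177147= 0.05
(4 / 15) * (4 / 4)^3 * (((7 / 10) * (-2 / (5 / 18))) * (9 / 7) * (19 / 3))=-1368 / 125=-10.94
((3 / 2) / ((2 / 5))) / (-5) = -0.75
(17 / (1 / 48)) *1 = 816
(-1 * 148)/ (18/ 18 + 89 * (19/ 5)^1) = -185/ 424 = -0.44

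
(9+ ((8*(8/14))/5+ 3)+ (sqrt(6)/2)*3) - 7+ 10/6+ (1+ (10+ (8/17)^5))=3*sqrt(6)/2+ 2773581647/149084985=22.28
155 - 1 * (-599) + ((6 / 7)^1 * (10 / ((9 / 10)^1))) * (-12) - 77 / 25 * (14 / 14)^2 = 111411 / 175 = 636.63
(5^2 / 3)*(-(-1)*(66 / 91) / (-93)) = -550 / 8463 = -0.06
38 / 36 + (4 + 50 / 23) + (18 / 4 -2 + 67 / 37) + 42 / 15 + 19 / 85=9481258 / 651015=14.56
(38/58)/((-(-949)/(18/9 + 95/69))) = 4427/1898949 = 0.00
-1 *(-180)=180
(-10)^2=100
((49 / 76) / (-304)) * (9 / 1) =-441 / 23104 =-0.02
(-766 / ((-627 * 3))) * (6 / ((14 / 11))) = 1.92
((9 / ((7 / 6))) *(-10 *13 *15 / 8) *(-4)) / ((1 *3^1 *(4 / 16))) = 10028.57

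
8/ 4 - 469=-467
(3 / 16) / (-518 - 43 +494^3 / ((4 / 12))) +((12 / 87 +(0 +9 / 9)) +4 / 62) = 2085095014611 / 1734042939248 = 1.20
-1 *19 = -19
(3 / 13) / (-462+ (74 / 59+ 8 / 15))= -2655 / 5294744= -0.00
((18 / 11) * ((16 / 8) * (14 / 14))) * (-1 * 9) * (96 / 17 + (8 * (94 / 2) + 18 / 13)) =-27426600 / 2431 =-11282.02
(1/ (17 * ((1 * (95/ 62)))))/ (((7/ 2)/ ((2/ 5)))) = 0.00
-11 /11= -1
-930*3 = -2790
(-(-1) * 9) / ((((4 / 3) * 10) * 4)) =27 / 160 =0.17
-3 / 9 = -1 / 3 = -0.33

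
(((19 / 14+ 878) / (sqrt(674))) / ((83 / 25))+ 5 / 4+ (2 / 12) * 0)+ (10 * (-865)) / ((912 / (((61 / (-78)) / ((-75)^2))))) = 10014053 / 8002800+ 307775 * sqrt(674) / 783188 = 11.45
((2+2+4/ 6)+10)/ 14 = 22/ 21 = 1.05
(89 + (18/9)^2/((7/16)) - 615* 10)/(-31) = 42363/217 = 195.22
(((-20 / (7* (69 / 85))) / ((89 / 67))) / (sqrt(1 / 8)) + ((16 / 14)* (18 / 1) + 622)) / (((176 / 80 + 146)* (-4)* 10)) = -173 / 1596 + 28475* sqrt(2) / 31853367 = -0.11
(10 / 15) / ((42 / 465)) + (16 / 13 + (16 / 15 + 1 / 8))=9.80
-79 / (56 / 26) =-1027 / 28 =-36.68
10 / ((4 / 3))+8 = 31 / 2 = 15.50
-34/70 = -17/35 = -0.49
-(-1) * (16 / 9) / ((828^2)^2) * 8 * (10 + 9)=19 / 33048662418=0.00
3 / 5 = 0.60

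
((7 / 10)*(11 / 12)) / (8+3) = 7 / 120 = 0.06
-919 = -919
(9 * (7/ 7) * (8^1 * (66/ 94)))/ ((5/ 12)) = 121.33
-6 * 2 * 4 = -48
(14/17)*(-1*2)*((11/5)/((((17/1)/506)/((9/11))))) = -127512/1445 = -88.24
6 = 6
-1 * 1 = -1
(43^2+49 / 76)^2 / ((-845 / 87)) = -1719186844623 / 4880720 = -352240.42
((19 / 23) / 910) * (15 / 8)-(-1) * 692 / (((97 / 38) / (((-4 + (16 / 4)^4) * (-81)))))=-5533545.90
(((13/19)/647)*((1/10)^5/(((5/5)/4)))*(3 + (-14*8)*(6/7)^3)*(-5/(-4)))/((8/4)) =-0.00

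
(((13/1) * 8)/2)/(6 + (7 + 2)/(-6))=104/9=11.56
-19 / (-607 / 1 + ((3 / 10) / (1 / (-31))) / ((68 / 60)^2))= 10982 / 355031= 0.03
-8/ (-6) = 4/ 3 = 1.33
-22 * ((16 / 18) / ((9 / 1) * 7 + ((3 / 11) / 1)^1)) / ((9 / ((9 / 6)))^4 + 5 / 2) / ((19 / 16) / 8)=-61952 / 38635569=-0.00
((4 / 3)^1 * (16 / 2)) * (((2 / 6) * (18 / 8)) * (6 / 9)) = 16 / 3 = 5.33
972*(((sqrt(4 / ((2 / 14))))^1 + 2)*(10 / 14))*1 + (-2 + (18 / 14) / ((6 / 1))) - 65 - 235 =15215 / 14 + 9720*sqrt(7) / 7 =4760.60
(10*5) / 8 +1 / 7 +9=15.39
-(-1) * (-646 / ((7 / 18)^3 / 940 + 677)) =-3541423680 / 3711368503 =-0.95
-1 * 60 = -60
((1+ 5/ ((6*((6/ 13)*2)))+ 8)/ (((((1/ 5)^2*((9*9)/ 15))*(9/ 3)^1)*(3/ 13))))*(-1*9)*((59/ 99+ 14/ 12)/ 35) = -80872025/ 2694384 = -30.02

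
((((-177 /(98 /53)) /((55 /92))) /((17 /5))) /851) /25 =-18762 /8475775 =-0.00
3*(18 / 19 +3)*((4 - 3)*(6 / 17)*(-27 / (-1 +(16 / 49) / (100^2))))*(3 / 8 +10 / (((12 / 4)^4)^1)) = 2296875 / 40832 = 56.25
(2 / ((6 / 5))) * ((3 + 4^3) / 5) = 67 / 3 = 22.33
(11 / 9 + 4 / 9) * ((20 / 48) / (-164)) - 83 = -490057 / 5904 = -83.00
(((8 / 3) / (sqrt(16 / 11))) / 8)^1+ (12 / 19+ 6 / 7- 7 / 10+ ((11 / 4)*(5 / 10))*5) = sqrt(11) / 12+ 40771 / 5320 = 7.94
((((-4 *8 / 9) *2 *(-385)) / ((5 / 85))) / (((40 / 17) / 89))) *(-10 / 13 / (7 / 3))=-580371.28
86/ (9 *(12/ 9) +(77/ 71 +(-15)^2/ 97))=296141/ 53044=5.58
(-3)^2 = 9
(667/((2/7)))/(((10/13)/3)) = 182091/20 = 9104.55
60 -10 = 50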